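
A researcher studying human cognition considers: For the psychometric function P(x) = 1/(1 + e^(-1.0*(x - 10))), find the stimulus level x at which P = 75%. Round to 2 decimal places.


At P = 0.75: 0.75 = 1/(1 + e^(-k*(x-x0)))
Solving: e^(-k*(x-x0)) = 1/3
x = x0 + ln(3)/k
ln(3) = 1.0986
x = 10 + 1.0986/1.0
= 10 + 1.0986
= 11.10


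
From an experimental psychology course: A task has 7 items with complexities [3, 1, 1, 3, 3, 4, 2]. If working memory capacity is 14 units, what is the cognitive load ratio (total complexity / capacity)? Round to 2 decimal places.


Total complexity = 3 + 1 + 1 + 3 + 3 + 4 + 2 = 17
Load = total / capacity = 17 / 14
= 1.21


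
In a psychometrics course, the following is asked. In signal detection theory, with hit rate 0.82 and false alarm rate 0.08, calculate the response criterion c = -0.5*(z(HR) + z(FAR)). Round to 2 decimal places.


c = -0.5 * (z(HR) + z(FAR))
z(0.82) = 0.9154
z(0.08) = -1.4051
c = -0.5 * (0.9154 + -1.4051)
= -0.5 * -0.4897
= 0.24


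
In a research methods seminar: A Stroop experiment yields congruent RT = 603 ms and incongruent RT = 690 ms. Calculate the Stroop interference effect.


Stroop effect = RT(incongruent) - RT(congruent)
= 690 - 603
= 87 ms


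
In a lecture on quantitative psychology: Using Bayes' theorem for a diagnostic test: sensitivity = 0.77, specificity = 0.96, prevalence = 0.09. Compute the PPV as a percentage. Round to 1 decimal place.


PPV = (sens * prev) / (sens * prev + (1-spec) * (1-prev))
Numerator = 0.77 * 0.09 = 0.0693
P(positive and no disease) = (1 - spec) * (1 - prev) = (1 - 0.96) * (1 - 0.09) = 0.0364
Denominator = 0.0693 + 0.0364 = 0.1057
PPV = 0.0693 / 0.1057 = 0.655629
As percentage = 65.6


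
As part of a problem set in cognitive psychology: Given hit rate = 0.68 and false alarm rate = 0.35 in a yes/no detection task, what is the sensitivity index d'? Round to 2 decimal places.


d' = z(HR) - z(FAR)
z(0.68) = 0.4677
z(0.35) = -0.3853
d' = 0.4677 - -0.3853
= 0.85


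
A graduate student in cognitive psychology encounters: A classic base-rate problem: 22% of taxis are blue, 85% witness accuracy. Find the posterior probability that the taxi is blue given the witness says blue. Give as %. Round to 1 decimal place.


P(blue | says blue) = P(says blue | blue)*P(blue) / [P(says blue | blue)*P(blue) + P(says blue | not blue)*P(not blue)]
Numerator = 0.85 * 0.22 = 0.187
False identification = 0.15 * 0.78 = 0.117
P = 0.187 / (0.187 + 0.117)
= 0.187 / 0.304
As percentage = 61.5


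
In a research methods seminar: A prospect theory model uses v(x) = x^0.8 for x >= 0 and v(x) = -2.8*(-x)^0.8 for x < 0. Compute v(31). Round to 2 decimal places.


Since x = 31 >= 0, use v(x) = x^0.8
31^0.8 = 15.5987
v(31) = 15.60


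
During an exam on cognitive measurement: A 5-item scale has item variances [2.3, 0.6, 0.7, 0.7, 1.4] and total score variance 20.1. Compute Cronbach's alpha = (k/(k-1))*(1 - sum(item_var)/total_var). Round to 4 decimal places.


alpha = (k/(k-1)) * (1 - sum(s_i^2)/s_total^2)
sum(item variances) = 5.7
k/(k-1) = 5/4 = 1.25
1 - 5.7/20.1 = 1 - 0.283582 = 0.716418
alpha = 1.25 * 0.716418
= 0.8955


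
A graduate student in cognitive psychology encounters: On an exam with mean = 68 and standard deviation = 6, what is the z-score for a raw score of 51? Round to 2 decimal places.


z = (X - mu) / sigma
= (51 - 68) / 6
= -17 / 6
= -2.83


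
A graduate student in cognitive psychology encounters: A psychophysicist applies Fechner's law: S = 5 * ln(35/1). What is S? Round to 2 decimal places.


S = 5 * ln(35/1)
I/I0 = 35.0
ln(35.0) = 3.5553
S = 5 * 3.5553
= 17.78


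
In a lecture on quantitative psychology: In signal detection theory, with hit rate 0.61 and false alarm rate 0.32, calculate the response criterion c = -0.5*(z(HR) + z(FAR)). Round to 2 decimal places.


c = -0.5 * (z(HR) + z(FAR))
z(0.61) = 0.2793
z(0.32) = -0.4677
c = -0.5 * (0.2793 + -0.4677)
= -0.5 * -0.1884
= 0.09


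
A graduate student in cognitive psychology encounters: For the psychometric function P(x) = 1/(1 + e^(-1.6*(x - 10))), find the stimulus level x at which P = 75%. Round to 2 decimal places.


At P = 0.75: 0.75 = 1/(1 + e^(-k*(x-x0)))
Solving: e^(-k*(x-x0)) = 1/3
x = x0 + ln(3)/k
ln(3) = 1.0986
x = 10 + 1.0986/1.6
= 10 + 0.6866
= 10.69


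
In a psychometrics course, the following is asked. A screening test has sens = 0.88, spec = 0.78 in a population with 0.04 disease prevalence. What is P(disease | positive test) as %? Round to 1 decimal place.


PPV = (sens * prev) / (sens * prev + (1-spec) * (1-prev))
Numerator = 0.88 * 0.04 = 0.0352
P(positive and no disease) = (1 - spec) * (1 - prev) = (1 - 0.78) * (1 - 0.04) = 0.2112
Denominator = 0.0352 + 0.2112 = 0.2464
PPV = 0.0352 / 0.2464 = 0.142857
As percentage = 14.3


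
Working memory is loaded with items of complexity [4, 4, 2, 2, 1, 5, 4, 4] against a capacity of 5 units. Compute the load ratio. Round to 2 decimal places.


Total complexity = 4 + 4 + 2 + 2 + 1 + 5 + 4 + 4 = 26
Load = total / capacity = 26 / 5
= 5.20


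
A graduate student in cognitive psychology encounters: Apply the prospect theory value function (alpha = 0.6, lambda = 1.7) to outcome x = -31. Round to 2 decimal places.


Since x = -31 < 0, use v(x) = -lambda*(-x)^alpha
(-x) = 31
31^0.6 = 7.849
v(-31) = -1.7 * 7.849
= -13.34


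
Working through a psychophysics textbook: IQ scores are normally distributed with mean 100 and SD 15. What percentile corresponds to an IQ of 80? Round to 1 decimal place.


z = (IQ - mean) / SD
z = (80 - 100) / 15 = -1.3333
Percentile = Phi(-1.3333) * 100
Phi(-1.3333) = 0.091217
= 9.1


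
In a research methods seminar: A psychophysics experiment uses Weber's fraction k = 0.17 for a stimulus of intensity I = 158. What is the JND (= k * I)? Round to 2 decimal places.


JND = k * I
JND = 0.17 * 158
= 26.86


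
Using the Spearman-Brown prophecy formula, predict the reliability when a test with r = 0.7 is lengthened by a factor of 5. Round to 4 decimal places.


r_new = n*r / (1 + (n-1)*r)
Numerator = 5 * 0.7 = 3.5
Denominator = 1 + 4 * 0.7 = 3.8
r_new = 3.5 / 3.8
= 0.9211


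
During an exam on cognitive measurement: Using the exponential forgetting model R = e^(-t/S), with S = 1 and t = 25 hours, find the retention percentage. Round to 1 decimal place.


R = e^(-t/S)
-t/S = -25/1 = -25.0
R = e^(-25.0) = 0.0
Percentage = 0.0 * 100
= 0.0


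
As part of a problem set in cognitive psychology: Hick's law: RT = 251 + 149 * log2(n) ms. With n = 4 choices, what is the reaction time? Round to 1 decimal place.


RT = 251 + 149 * log2(4)
log2(4) = 2.0
RT = 251 + 149 * 2.0
= 251 + 298.0
= 549.0 ms


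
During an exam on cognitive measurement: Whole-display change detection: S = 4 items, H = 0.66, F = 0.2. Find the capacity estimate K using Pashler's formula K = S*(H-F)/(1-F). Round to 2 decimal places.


K = S * (H - F) / (1 - F)
H - F = 0.46
1 - F = 0.8
K = 4 * 0.46 / 0.8
= 2.30


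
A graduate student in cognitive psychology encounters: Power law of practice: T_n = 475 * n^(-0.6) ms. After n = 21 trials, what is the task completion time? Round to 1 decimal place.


T_n = 475 * 21^(-0.6)
21^(-0.6) = 0.160942
T_n = 475 * 0.160942
= 76.4 ms


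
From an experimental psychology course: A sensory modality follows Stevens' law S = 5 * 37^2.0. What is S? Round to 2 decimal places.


S = 5 * 37^2.0
37^2.0 = 1369.0
S = 5 * 1369.0
= 6845.00


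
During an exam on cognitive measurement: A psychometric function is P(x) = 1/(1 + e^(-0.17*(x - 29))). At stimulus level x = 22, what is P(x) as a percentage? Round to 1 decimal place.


P(x) = 1/(1 + e^(-0.17*(22 - 29)))
Exponent = -0.17 * -7 = 1.19
e^(1.19) = 3.287081
P = 1/(1 + 3.287081) = 0.233259
Percentage = 23.3


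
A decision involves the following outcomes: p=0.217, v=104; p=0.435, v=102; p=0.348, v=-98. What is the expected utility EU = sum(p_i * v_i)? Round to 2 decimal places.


EU = sum(p_i * v_i)
0.217 * 104 = 22.568
0.435 * 102 = 44.37
0.348 * -98 = -34.104
EU = 22.568 + 44.37 + -34.104
= 32.83


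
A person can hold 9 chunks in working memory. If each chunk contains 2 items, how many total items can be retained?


Total items = chunks * items_per_chunk
= 9 * 2
= 18


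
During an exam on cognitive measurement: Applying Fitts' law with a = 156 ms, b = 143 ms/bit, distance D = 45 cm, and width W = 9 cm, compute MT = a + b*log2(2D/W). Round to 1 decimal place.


MT = 156 + 143 * log2(2*45/9)
2D/W = 10.0
log2(10.0) = 3.3219
MT = 156 + 143 * 3.3219
= 631.0 ms


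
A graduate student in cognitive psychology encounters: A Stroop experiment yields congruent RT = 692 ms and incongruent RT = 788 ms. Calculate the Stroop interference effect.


Stroop effect = RT(incongruent) - RT(congruent)
= 788 - 692
= 96 ms


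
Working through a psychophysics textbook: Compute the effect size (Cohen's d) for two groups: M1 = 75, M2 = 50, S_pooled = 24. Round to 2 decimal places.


Cohen's d = (M1 - M2) / S_pooled
= (75 - 50) / 24
= 25 / 24
= 1.04


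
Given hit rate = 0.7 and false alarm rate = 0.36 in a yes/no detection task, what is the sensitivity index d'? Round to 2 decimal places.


d' = z(HR) - z(FAR)
z(0.7) = 0.5244
z(0.36) = -0.3585
d' = 0.5244 - -0.3585
= 0.88


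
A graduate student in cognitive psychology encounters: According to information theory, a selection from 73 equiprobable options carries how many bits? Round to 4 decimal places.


H = log2(n)
H = log2(73)
= 6.1898


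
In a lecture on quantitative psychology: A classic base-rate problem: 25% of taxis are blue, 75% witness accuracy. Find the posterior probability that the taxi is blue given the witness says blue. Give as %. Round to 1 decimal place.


P(blue | says blue) = P(says blue | blue)*P(blue) / [P(says blue | blue)*P(blue) + P(says blue | not blue)*P(not blue)]
Numerator = 0.75 * 0.25 = 0.1875
False identification = 0.25 * 0.75 = 0.1875
P = 0.1875 / (0.1875 + 0.1875)
= 0.1875 / 0.375
As percentage = 50.0


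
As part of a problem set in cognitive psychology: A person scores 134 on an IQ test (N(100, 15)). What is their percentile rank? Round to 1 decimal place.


z = (IQ - mean) / SD
z = (134 - 100) / 15 = 2.2667
Percentile = Phi(2.2667) * 100
Phi(2.2667) = 0.988296
= 98.8


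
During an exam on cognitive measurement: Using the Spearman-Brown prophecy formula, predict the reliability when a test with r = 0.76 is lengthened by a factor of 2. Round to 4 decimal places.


r_new = n*r / (1 + (n-1)*r)
Numerator = 2 * 0.76 = 1.52
Denominator = 1 + 1 * 0.76 = 1.76
r_new = 1.52 / 1.76
= 0.8636


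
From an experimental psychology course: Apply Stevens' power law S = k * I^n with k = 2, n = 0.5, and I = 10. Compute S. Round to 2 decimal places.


S = 2 * 10^0.5
10^0.5 = 3.1623
S = 2 * 3.1623
= 6.32


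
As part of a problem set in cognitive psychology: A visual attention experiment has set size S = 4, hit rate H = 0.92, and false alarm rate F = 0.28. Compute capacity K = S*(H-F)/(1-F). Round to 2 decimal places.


K = S * (H - F) / (1 - F)
H - F = 0.64
1 - F = 0.72
K = 4 * 0.64 / 0.72
= 3.56


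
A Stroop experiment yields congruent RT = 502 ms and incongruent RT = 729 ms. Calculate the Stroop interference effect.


Stroop effect = RT(incongruent) - RT(congruent)
= 729 - 502
= 227 ms


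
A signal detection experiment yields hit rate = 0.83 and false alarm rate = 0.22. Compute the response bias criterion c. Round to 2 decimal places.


c = -0.5 * (z(HR) + z(FAR))
z(0.83) = 0.9542
z(0.22) = -0.7722
c = -0.5 * (0.9542 + -0.7722)
= -0.5 * 0.182
= -0.09


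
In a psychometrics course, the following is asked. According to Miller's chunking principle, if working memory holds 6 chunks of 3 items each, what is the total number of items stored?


Total items = chunks * items_per_chunk
= 6 * 3
= 18


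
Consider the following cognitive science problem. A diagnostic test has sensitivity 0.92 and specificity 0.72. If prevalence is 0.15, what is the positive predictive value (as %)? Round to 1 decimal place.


PPV = (sens * prev) / (sens * prev + (1-spec) * (1-prev))
Numerator = 0.92 * 0.15 = 0.138
P(positive and no disease) = (1 - spec) * (1 - prev) = (1 - 0.72) * (1 - 0.15) = 0.238
Denominator = 0.138 + 0.238 = 0.376
PPV = 0.138 / 0.376 = 0.367021
As percentage = 36.7


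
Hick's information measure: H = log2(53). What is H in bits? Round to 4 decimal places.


H = log2(n)
H = log2(53)
= 5.7279


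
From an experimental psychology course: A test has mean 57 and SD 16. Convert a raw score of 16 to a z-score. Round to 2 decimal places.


z = (X - mu) / sigma
= (16 - 57) / 16
= -41 / 16
= -2.56


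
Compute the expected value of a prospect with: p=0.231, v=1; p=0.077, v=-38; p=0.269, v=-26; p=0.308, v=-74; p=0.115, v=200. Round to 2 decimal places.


EU = sum(p_i * v_i)
0.231 * 1 = 0.231
0.077 * -38 = -2.926
0.269 * -26 = -6.994
0.308 * -74 = -22.792
0.115 * 200 = 23.0
EU = 0.231 + -2.926 + -6.994 + -22.792 + 23.0
= -9.48


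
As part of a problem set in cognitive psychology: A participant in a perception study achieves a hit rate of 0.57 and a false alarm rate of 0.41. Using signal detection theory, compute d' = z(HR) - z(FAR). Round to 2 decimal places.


d' = z(HR) - z(FAR)
z(0.57) = 0.1764
z(0.41) = -0.2275
d' = 0.1764 - -0.2275
= 0.40


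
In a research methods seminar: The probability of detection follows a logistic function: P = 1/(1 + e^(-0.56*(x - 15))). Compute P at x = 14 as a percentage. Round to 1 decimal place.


P(x) = 1/(1 + e^(-0.56*(14 - 15)))
Exponent = -0.56 * -1 = 0.56
e^(0.56) = 1.750673
P = 1/(1 + 1.750673) = 0.363547
Percentage = 36.4


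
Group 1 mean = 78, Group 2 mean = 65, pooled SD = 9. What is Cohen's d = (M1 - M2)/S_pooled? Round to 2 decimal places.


Cohen's d = (M1 - M2) / S_pooled
= (78 - 65) / 9
= 13 / 9
= 1.44


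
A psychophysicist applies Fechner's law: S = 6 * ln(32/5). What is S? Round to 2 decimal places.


S = 6 * ln(32/5)
I/I0 = 6.4
ln(6.4) = 1.8563
S = 6 * 1.8563
= 11.14


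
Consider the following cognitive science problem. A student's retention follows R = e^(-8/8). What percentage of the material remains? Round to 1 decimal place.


R = e^(-t/S)
-t/S = -8/8 = -1.0
R = e^(-1.0) = 0.367879
Percentage = 0.367879 * 100
= 36.8


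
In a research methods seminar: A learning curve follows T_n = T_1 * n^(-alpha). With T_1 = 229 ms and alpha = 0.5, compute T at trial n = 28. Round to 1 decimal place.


T_n = 229 * 28^(-0.5)
28^(-0.5) = 0.188982
T_n = 229 * 0.188982
= 43.3 ms


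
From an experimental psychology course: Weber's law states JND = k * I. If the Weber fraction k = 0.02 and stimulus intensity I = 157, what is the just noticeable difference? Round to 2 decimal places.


JND = k * I
JND = 0.02 * 157
= 3.14


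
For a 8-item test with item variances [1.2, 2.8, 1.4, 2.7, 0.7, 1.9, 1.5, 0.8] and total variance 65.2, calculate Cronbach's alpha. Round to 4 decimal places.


alpha = (k/(k-1)) * (1 - sum(s_i^2)/s_total^2)
sum(item variances) = 13.0
k/(k-1) = 8/7 = 1.142857
1 - 13.0/65.2 = 1 - 0.199387 = 0.800613
alpha = 1.142857 * 0.800613
= 0.9150


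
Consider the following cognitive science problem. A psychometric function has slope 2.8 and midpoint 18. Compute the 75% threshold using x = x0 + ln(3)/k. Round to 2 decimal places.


At P = 0.75: 0.75 = 1/(1 + e^(-k*(x-x0)))
Solving: e^(-k*(x-x0)) = 1/3
x = x0 + ln(3)/k
ln(3) = 1.0986
x = 18 + 1.0986/2.8
= 18 + 0.3924
= 18.39


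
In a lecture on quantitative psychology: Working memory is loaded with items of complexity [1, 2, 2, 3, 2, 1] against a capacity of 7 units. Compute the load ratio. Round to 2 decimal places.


Total complexity = 1 + 2 + 2 + 3 + 2 + 1 = 11
Load = total / capacity = 11 / 7
= 1.57


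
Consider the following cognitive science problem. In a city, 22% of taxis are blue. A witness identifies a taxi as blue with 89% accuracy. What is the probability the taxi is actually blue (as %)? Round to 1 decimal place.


P(blue | says blue) = P(says blue | blue)*P(blue) / [P(says blue | blue)*P(blue) + P(says blue | not blue)*P(not blue)]
Numerator = 0.89 * 0.22 = 0.1958
False identification = 0.11 * 0.78 = 0.0858
P = 0.1958 / (0.1958 + 0.0858)
= 0.1958 / 0.2816
As percentage = 69.5


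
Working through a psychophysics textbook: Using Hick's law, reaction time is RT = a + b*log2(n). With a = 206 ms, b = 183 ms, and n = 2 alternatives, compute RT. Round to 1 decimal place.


RT = 206 + 183 * log2(2)
log2(2) = 1.0
RT = 206 + 183 * 1.0
= 206 + 183.0
= 389.0 ms


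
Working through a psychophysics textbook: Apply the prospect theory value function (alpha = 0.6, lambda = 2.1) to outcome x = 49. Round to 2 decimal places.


Since x = 49 >= 0, use v(x) = x^0.6
49^0.6 = 10.3304
v(49) = 10.33


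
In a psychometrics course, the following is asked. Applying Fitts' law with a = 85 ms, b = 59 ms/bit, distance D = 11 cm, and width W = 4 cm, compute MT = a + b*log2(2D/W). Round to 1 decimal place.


MT = 85 + 59 * log2(2*11/4)
2D/W = 5.5
log2(5.5) = 2.4594
MT = 85 + 59 * 2.4594
= 230.1 ms


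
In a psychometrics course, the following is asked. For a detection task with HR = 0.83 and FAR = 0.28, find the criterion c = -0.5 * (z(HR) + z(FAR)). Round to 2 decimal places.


c = -0.5 * (z(HR) + z(FAR))
z(0.83) = 0.9542
z(0.28) = -0.5828
c = -0.5 * (0.9542 + -0.5828)
= -0.5 * 0.3714
= -0.19


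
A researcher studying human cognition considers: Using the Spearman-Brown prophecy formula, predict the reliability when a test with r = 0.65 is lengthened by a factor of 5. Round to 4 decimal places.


r_new = n*r / (1 + (n-1)*r)
Numerator = 5 * 0.65 = 3.25
Denominator = 1 + 4 * 0.65 = 3.6
r_new = 3.25 / 3.6
= 0.9028


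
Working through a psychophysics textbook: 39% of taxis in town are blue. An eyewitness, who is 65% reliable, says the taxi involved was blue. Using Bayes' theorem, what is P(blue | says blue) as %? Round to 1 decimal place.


P(blue | says blue) = P(says blue | blue)*P(blue) / [P(says blue | blue)*P(blue) + P(says blue | not blue)*P(not blue)]
Numerator = 0.65 * 0.39 = 0.2535
False identification = 0.35 * 0.61 = 0.2135
P = 0.2535 / (0.2535 + 0.2135)
= 0.2535 / 0.467
As percentage = 54.3


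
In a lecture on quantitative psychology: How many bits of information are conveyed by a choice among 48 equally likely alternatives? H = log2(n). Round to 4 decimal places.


H = log2(n)
H = log2(48)
= 5.5850


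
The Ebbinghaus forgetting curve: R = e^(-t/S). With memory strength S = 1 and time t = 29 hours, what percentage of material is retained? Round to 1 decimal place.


R = e^(-t/S)
-t/S = -29/1 = -29.0
R = e^(-29.0) = 0.0
Percentage = 0.0 * 100
= 0.0


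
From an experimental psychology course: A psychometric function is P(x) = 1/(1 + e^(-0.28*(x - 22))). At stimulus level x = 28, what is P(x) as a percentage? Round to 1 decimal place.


P(x) = 1/(1 + e^(-0.28*(28 - 22)))
Exponent = -0.28 * 6 = -1.68
e^(-1.68) = 0.186374
P = 1/(1 + 0.186374) = 0.842905
Percentage = 84.3


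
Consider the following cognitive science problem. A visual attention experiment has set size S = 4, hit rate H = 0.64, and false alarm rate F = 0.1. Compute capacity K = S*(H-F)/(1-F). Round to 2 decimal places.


K = S * (H - F) / (1 - F)
H - F = 0.54
1 - F = 0.9
K = 4 * 0.54 / 0.9
= 2.40


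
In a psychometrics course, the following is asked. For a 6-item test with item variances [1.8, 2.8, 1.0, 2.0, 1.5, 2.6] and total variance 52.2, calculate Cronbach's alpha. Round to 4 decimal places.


alpha = (k/(k-1)) * (1 - sum(s_i^2)/s_total^2)
sum(item variances) = 11.7
k/(k-1) = 6/5 = 1.2
1 - 11.7/52.2 = 1 - 0.224138 = 0.775862
alpha = 1.2 * 0.775862
= 0.9310


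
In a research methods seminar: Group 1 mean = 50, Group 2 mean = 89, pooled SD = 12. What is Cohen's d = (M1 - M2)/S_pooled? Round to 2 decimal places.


Cohen's d = (M1 - M2) / S_pooled
= (50 - 89) / 12
= -39 / 12
= -3.25


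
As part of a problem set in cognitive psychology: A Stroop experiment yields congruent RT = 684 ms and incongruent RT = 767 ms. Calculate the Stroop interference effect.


Stroop effect = RT(incongruent) - RT(congruent)
= 767 - 684
= 83 ms


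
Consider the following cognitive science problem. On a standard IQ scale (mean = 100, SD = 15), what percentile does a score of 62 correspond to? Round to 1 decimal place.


z = (IQ - mean) / SD
z = (62 - 100) / 15 = -2.5333
Percentile = Phi(-2.5333) * 100
Phi(-2.5333) = 0.00565
= 0.6


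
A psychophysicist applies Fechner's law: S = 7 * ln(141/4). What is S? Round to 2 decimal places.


S = 7 * ln(141/4)
I/I0 = 35.25
ln(35.25) = 3.5625
S = 7 * 3.5625
= 24.94


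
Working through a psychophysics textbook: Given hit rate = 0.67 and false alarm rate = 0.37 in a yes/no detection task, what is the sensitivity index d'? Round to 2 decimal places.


d' = z(HR) - z(FAR)
z(0.67) = 0.4399
z(0.37) = -0.3319
d' = 0.4399 - -0.3319
= 0.77


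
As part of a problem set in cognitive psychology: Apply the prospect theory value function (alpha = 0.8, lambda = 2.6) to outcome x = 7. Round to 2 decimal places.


Since x = 7 >= 0, use v(x) = x^0.8
7^0.8 = 4.7433
v(7) = 4.74


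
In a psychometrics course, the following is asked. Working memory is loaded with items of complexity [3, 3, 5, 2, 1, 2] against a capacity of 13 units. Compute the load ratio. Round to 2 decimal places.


Total complexity = 3 + 3 + 5 + 2 + 1 + 2 = 16
Load = total / capacity = 16 / 13
= 1.23


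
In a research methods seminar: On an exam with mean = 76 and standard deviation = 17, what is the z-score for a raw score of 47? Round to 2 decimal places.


z = (X - mu) / sigma
= (47 - 76) / 17
= -29 / 17
= -1.71


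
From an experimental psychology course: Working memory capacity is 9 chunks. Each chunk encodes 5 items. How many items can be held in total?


Total items = chunks * items_per_chunk
= 9 * 5
= 45


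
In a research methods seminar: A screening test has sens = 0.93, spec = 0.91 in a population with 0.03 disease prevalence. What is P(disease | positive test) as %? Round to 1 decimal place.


PPV = (sens * prev) / (sens * prev + (1-spec) * (1-prev))
Numerator = 0.93 * 0.03 = 0.0279
P(positive and no disease) = (1 - spec) * (1 - prev) = (1 - 0.91) * (1 - 0.03) = 0.0873
Denominator = 0.0279 + 0.0873 = 0.1152
PPV = 0.0279 / 0.1152 = 0.242188
As percentage = 24.2


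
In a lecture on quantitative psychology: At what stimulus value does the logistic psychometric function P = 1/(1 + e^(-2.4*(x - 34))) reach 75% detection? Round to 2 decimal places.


At P = 0.75: 0.75 = 1/(1 + e^(-k*(x-x0)))
Solving: e^(-k*(x-x0)) = 1/3
x = x0 + ln(3)/k
ln(3) = 1.0986
x = 34 + 1.0986/2.4
= 34 + 0.4578
= 34.46


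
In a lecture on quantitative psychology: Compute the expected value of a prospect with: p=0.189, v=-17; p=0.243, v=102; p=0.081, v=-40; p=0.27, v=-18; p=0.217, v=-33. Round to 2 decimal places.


EU = sum(p_i * v_i)
0.189 * -17 = -3.213
0.243 * 102 = 24.786
0.081 * -40 = -3.24
0.27 * -18 = -4.86
0.217 * -33 = -7.161
EU = -3.213 + 24.786 + -3.24 + -4.86 + -7.161
= 6.31


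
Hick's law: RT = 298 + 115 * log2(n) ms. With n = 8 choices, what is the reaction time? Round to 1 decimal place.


RT = 298 + 115 * log2(8)
log2(8) = 3.0
RT = 298 + 115 * 3.0
= 298 + 345.0
= 643.0 ms


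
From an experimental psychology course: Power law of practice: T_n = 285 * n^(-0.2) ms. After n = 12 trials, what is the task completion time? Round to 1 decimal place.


T_n = 285 * 12^(-0.2)
12^(-0.2) = 0.608364
T_n = 285 * 0.608364
= 173.4 ms


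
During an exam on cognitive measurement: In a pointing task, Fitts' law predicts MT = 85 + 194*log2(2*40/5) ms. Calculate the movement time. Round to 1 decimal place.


MT = 85 + 194 * log2(2*40/5)
2D/W = 16.0
log2(16.0) = 4.0
MT = 85 + 194 * 4.0
= 861.0 ms


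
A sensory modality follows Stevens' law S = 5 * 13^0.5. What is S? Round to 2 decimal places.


S = 5 * 13^0.5
13^0.5 = 3.6056
S = 5 * 3.6056
= 18.03


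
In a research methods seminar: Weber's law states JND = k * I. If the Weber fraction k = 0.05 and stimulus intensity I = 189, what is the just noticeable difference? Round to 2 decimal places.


JND = k * I
JND = 0.05 * 189
= 9.45


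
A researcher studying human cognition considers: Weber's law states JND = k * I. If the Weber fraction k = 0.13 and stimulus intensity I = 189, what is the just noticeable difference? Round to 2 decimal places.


JND = k * I
JND = 0.13 * 189
= 24.57


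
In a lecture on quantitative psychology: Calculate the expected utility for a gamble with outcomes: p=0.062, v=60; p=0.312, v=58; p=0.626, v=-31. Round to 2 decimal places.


EU = sum(p_i * v_i)
0.062 * 60 = 3.72
0.312 * 58 = 18.096
0.626 * -31 = -19.406
EU = 3.72 + 18.096 + -19.406
= 2.41


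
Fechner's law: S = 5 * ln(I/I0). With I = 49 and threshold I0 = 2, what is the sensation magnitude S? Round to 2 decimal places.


S = 5 * ln(49/2)
I/I0 = 24.5
ln(24.5) = 3.1987
S = 5 * 3.1987
= 15.99


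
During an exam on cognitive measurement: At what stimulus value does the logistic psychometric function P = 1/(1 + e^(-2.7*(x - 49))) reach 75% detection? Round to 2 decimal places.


At P = 0.75: 0.75 = 1/(1 + e^(-k*(x-x0)))
Solving: e^(-k*(x-x0)) = 1/3
x = x0 + ln(3)/k
ln(3) = 1.0986
x = 49 + 1.0986/2.7
= 49 + 0.4069
= 49.41


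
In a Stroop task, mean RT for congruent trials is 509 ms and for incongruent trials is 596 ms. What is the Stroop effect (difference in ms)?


Stroop effect = RT(incongruent) - RT(congruent)
= 596 - 509
= 87 ms


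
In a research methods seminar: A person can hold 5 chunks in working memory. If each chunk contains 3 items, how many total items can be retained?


Total items = chunks * items_per_chunk
= 5 * 3
= 15


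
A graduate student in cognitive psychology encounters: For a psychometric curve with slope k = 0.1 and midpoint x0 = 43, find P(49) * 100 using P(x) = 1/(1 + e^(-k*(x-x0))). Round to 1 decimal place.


P(x) = 1/(1 + e^(-0.1*(49 - 43)))
Exponent = -0.1 * 6 = -0.6
e^(-0.6) = 0.548812
P = 1/(1 + 0.548812) = 0.645656
Percentage = 64.6


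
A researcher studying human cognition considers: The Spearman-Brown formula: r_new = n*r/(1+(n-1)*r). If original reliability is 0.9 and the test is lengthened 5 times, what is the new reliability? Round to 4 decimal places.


r_new = n*r / (1 + (n-1)*r)
Numerator = 5 * 0.9 = 4.5
Denominator = 1 + 4 * 0.9 = 4.6
r_new = 4.5 / 4.6
= 0.9783


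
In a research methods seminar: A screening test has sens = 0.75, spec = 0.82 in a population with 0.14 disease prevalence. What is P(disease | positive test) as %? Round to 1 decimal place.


PPV = (sens * prev) / (sens * prev + (1-spec) * (1-prev))
Numerator = 0.75 * 0.14 = 0.105
P(positive and no disease) = (1 - spec) * (1 - prev) = (1 - 0.82) * (1 - 0.14) = 0.1548
Denominator = 0.105 + 0.1548 = 0.2598
PPV = 0.105 / 0.2598 = 0.404157
As percentage = 40.4


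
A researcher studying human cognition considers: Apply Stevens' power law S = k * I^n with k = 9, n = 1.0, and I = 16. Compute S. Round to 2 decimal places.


S = 9 * 16^1.0
16^1.0 = 16.0
S = 9 * 16.0
= 144.00


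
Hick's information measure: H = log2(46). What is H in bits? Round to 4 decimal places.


H = log2(n)
H = log2(46)
= 5.5236


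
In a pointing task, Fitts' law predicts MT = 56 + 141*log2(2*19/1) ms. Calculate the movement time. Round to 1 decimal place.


MT = 56 + 141 * log2(2*19/1)
2D/W = 38.0
log2(38.0) = 5.2479
MT = 56 + 141 * 5.2479
= 796.0 ms


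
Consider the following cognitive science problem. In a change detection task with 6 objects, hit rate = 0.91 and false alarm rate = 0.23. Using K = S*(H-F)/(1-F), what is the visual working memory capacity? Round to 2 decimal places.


K = S * (H - F) / (1 - F)
H - F = 0.68
1 - F = 0.77
K = 6 * 0.68 / 0.77
= 5.30


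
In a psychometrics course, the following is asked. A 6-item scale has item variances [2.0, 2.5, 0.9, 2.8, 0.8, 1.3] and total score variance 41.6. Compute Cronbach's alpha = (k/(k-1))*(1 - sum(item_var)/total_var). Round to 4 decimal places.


alpha = (k/(k-1)) * (1 - sum(s_i^2)/s_total^2)
sum(item variances) = 10.3
k/(k-1) = 6/5 = 1.2
1 - 10.3/41.6 = 1 - 0.247596 = 0.752404
alpha = 1.2 * 0.752404
= 0.9029


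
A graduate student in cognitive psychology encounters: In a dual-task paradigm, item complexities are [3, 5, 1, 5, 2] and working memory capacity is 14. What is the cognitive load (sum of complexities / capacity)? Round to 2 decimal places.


Total complexity = 3 + 5 + 1 + 5 + 2 = 16
Load = total / capacity = 16 / 14
= 1.14


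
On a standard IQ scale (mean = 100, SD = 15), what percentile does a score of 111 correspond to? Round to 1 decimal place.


z = (IQ - mean) / SD
z = (111 - 100) / 15 = 0.7333
Percentile = Phi(0.7333) * 100
Phi(0.7333) = 0.768312
= 76.8


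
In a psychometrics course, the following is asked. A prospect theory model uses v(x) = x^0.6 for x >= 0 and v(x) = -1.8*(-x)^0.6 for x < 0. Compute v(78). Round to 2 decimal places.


Since x = 78 >= 0, use v(x) = x^0.6
78^0.6 = 13.6539
v(78) = 13.65


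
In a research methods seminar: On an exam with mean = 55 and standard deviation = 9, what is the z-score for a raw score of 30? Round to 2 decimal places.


z = (X - mu) / sigma
= (30 - 55) / 9
= -25 / 9
= -2.78


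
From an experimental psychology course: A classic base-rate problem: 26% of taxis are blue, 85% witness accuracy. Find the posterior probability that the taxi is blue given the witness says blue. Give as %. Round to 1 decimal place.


P(blue | says blue) = P(says blue | blue)*P(blue) / [P(says blue | blue)*P(blue) + P(says blue | not blue)*P(not blue)]
Numerator = 0.85 * 0.26 = 0.221
False identification = 0.15 * 0.74 = 0.111
P = 0.221 / (0.221 + 0.111)
= 0.221 / 0.332
As percentage = 66.6


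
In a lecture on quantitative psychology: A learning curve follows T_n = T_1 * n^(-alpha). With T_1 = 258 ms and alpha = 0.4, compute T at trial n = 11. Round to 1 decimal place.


T_n = 258 * 11^(-0.4)
11^(-0.4) = 0.383215
T_n = 258 * 0.383215
= 98.9 ms


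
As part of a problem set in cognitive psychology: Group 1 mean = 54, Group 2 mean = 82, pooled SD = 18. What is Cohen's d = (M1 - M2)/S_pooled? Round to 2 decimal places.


Cohen's d = (M1 - M2) / S_pooled
= (54 - 82) / 18
= -28 / 18
= -1.56


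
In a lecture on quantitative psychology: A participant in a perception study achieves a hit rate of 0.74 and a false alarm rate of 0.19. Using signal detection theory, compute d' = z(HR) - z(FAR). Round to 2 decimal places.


d' = z(HR) - z(FAR)
z(0.74) = 0.6433
z(0.19) = -0.8779
d' = 0.6433 - -0.8779
= 1.52


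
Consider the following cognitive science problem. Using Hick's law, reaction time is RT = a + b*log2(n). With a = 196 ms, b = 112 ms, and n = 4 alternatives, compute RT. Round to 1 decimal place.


RT = 196 + 112 * log2(4)
log2(4) = 2.0
RT = 196 + 112 * 2.0
= 196 + 224.0
= 420.0 ms


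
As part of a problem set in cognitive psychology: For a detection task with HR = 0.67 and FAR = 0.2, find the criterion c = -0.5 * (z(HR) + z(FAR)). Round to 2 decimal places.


c = -0.5 * (z(HR) + z(FAR))
z(0.67) = 0.4399
z(0.2) = -0.8416
c = -0.5 * (0.4399 + -0.8416)
= -0.5 * -0.4017
= 0.20


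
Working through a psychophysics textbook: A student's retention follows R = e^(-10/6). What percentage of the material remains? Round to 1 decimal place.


R = e^(-t/S)
-t/S = -10/6 = -1.666667
R = e^(-1.666667) = 0.188876
Percentage = 0.188876 * 100
= 18.9


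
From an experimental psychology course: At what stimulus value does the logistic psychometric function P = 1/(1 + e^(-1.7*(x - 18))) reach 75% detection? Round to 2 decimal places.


At P = 0.75: 0.75 = 1/(1 + e^(-k*(x-x0)))
Solving: e^(-k*(x-x0)) = 1/3
x = x0 + ln(3)/k
ln(3) = 1.0986
x = 18 + 1.0986/1.7
= 18 + 0.6462
= 18.65


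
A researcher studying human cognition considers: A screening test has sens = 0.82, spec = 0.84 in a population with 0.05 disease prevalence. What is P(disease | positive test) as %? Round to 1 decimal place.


PPV = (sens * prev) / (sens * prev + (1-spec) * (1-prev))
Numerator = 0.82 * 0.05 = 0.041
P(positive and no disease) = (1 - spec) * (1 - prev) = (1 - 0.84) * (1 - 0.05) = 0.152
Denominator = 0.041 + 0.152 = 0.193
PPV = 0.041 / 0.193 = 0.212435
As percentage = 21.2


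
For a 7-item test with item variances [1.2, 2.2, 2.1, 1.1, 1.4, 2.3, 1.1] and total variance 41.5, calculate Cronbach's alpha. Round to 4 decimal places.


alpha = (k/(k-1)) * (1 - sum(s_i^2)/s_total^2)
sum(item variances) = 11.4
k/(k-1) = 7/6 = 1.166667
1 - 11.4/41.5 = 1 - 0.274699 = 0.725301
alpha = 1.166667 * 0.725301
= 0.8462


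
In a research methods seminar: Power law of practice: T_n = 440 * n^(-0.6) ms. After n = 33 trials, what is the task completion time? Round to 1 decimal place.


T_n = 440 * 33^(-0.6)
33^(-0.6) = 0.122713
T_n = 440 * 0.122713
= 54.0 ms


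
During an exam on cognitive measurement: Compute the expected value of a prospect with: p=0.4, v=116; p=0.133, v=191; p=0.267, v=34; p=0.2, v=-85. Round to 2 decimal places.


EU = sum(p_i * v_i)
0.4 * 116 = 46.4
0.133 * 191 = 25.403
0.267 * 34 = 9.078
0.2 * -85 = -17.0
EU = 46.4 + 25.403 + 9.078 + -17.0
= 63.88


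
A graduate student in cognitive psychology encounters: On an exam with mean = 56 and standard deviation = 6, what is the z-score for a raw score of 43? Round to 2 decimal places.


z = (X - mu) / sigma
= (43 - 56) / 6
= -13 / 6
= -2.17


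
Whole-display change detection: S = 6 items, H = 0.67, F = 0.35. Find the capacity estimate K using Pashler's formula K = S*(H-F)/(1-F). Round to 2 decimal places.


K = S * (H - F) / (1 - F)
H - F = 0.32
1 - F = 0.65
K = 6 * 0.32 / 0.65
= 2.95


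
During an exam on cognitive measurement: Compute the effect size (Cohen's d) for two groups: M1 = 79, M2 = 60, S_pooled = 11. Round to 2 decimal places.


Cohen's d = (M1 - M2) / S_pooled
= (79 - 60) / 11
= 19 / 11
= 1.73


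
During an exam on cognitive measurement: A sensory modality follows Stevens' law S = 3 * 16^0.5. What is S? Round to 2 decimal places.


S = 3 * 16^0.5
16^0.5 = 4.0
S = 3 * 4.0
= 12.00


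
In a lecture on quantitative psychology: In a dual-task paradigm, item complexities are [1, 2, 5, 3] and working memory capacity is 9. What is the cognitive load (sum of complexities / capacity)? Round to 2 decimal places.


Total complexity = 1 + 2 + 5 + 3 = 11
Load = total / capacity = 11 / 9
= 1.22


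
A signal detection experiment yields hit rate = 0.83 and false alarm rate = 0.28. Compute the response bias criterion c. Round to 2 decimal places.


c = -0.5 * (z(HR) + z(FAR))
z(0.83) = 0.9542
z(0.28) = -0.5828
c = -0.5 * (0.9542 + -0.5828)
= -0.5 * 0.3714
= -0.19


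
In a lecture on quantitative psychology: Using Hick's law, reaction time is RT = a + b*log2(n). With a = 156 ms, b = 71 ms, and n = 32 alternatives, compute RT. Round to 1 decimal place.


RT = 156 + 71 * log2(32)
log2(32) = 5.0
RT = 156 + 71 * 5.0
= 156 + 355.0
= 511.0 ms


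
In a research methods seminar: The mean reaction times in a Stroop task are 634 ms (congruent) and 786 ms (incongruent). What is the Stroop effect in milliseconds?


Stroop effect = RT(incongruent) - RT(congruent)
= 786 - 634
= 152 ms


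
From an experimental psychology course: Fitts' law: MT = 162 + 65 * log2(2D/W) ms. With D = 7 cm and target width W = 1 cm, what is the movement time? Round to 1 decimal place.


MT = 162 + 65 * log2(2*7/1)
2D/W = 14.0
log2(14.0) = 3.8074
MT = 162 + 65 * 3.8074
= 409.5 ms


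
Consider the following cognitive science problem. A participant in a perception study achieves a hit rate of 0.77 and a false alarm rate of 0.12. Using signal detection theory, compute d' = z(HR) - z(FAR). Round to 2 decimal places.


d' = z(HR) - z(FAR)
z(0.77) = 0.7388
z(0.12) = -1.175
d' = 0.7388 - -1.175
= 1.91


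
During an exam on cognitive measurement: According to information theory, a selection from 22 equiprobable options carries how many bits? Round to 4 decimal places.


H = log2(n)
H = log2(22)
= 4.4594


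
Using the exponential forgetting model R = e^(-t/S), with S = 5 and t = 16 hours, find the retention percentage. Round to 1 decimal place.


R = e^(-t/S)
-t/S = -16/5 = -3.2
R = e^(-3.2) = 0.040762
Percentage = 0.040762 * 100
= 4.1


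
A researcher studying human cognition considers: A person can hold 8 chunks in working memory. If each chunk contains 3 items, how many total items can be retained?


Total items = chunks * items_per_chunk
= 8 * 3
= 24


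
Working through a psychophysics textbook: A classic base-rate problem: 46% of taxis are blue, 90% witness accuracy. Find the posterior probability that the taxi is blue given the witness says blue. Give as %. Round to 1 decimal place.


P(blue | says blue) = P(says blue | blue)*P(blue) / [P(says blue | blue)*P(blue) + P(says blue | not blue)*P(not blue)]
Numerator = 0.9 * 0.46 = 0.414
False identification = 0.1 * 0.54 = 0.054
P = 0.414 / (0.414 + 0.054)
= 0.414 / 0.468
As percentage = 88.5


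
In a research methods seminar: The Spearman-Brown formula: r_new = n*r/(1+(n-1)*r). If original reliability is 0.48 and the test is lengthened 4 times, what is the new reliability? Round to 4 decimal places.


r_new = n*r / (1 + (n-1)*r)
Numerator = 4 * 0.48 = 1.92
Denominator = 1 + 3 * 0.48 = 2.44
r_new = 1.92 / 2.44
= 0.7869


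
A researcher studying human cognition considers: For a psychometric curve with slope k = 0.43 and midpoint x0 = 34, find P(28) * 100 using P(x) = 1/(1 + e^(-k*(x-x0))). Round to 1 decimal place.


P(x) = 1/(1 + e^(-0.43*(28 - 34)))
Exponent = -0.43 * -6 = 2.58
e^(2.58) = 13.197138
P = 1/(1 + 13.197138) = 0.070437
Percentage = 7.0


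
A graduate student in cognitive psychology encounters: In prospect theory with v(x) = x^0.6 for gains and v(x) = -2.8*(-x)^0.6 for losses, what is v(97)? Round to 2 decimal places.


Since x = 97 >= 0, use v(x) = x^0.6
97^0.6 = 15.5619
v(97) = 15.56


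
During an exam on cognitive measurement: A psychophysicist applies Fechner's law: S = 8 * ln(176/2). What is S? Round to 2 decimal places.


S = 8 * ln(176/2)
I/I0 = 88.0
ln(88.0) = 4.4773
S = 8 * 4.4773
= 35.82


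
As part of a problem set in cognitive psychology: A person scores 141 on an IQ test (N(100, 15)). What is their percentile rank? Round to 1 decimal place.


z = (IQ - mean) / SD
z = (141 - 100) / 15 = 2.7333
Percentile = Phi(2.7333) * 100
Phi(2.7333) = 0.996865
= 99.7


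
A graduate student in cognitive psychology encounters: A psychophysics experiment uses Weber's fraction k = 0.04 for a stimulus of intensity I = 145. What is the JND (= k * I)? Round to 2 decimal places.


JND = k * I
JND = 0.04 * 145
= 5.80


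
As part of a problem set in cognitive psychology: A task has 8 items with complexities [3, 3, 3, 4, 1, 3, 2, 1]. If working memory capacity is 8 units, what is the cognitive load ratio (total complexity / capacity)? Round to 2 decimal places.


Total complexity = 3 + 3 + 3 + 4 + 1 + 3 + 2 + 1 = 20
Load = total / capacity = 20 / 8
= 2.50


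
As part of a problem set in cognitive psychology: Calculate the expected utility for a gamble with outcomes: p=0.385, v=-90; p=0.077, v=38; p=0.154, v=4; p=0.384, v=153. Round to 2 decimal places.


EU = sum(p_i * v_i)
0.385 * -90 = -34.65
0.077 * 38 = 2.926
0.154 * 4 = 0.616
0.384 * 153 = 58.752
EU = -34.65 + 2.926 + 0.616 + 58.752
= 27.64


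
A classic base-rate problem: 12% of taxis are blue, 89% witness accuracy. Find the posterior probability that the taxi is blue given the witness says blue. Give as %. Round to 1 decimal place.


P(blue | says blue) = P(says blue | blue)*P(blue) / [P(says blue | blue)*P(blue) + P(says blue | not blue)*P(not blue)]
Numerator = 0.89 * 0.12 = 0.1068
False identification = 0.11 * 0.88 = 0.0968
P = 0.1068 / (0.1068 + 0.0968)
= 0.1068 / 0.2036
As percentage = 52.5
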